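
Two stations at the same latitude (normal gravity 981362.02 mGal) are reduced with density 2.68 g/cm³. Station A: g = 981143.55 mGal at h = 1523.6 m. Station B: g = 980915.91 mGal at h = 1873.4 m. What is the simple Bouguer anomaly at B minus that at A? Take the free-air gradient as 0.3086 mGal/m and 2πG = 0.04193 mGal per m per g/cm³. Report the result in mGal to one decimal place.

-159.0

Δg_SB(A) = 981143.55 − 981362.02 + 0.3086×1523.6 − 0.04193×2.68×1523.6 = 80.50 mGal
Δg_SB(B) = 980915.91 − 981362.02 + 0.3086×1873.4 − 0.04193×2.68×1873.4 = -78.50 mGal
Difference = -78.50 − (80.50) = -159.00 mGal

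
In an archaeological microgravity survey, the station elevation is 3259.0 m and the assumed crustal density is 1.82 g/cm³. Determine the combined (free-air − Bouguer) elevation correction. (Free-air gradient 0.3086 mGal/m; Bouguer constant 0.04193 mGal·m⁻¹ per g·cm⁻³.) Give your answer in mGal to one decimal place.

757.0

Combined gradient = 0.3086 − 0.04193 × 1.82 = 0.2322874 mGal/m
Combined elevation correction = 0.2322874 × 3259.0 = 757.0 mGal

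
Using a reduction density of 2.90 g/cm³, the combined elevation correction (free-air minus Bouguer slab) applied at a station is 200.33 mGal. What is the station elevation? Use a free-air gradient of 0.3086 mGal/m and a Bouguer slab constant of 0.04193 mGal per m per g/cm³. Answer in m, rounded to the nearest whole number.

1071

Combined gradient = 0.3086 − 0.04193 × 2.90 = 0.1870030 mGal/m
h = 200.33 / 0.1870030 = 1071.27 m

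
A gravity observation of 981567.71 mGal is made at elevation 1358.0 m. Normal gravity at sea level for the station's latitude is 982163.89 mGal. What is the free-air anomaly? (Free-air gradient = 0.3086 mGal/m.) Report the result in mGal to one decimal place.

Free-air correction = 0.3086 × 1358.0 = 419.08 mGal
Free-air anomaly = 981567.71 − 982163.89 + (419.08) = -177.10 mGal

-177.1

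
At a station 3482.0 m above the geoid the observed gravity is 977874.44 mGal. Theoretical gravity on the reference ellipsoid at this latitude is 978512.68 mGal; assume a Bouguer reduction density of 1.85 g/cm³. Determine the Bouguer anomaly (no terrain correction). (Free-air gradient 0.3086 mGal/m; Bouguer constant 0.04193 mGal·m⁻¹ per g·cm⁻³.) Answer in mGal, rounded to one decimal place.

166.2

Free-air correction = 0.3086 × 3482.0 = 1074.55 mGal
Free-air anomaly = 977874.44 − 978512.68 + (1074.55) = 436.31 mGal
Bouguer slab correction = 0.04193 × 1.85 × 3482.0 = 270.10 mGal
Simple Bouguer anomaly = 436.31 − (270.10) = 166.21 mGal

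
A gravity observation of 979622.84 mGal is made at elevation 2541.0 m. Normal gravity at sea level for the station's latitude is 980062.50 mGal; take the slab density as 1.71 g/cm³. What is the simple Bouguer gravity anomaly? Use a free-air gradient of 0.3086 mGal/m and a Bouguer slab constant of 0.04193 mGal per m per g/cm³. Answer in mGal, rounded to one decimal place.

Free-air correction = 0.3086 × 2541.0 = 784.15 mGal
Free-air anomaly = 979622.84 − 980062.50 + (784.15) = 344.49 mGal
Bouguer slab correction = 0.04193 × 1.71 × 2541.0 = 182.19 mGal
Simple Bouguer anomaly = 344.49 − (182.19) = 162.30 mGal

162.3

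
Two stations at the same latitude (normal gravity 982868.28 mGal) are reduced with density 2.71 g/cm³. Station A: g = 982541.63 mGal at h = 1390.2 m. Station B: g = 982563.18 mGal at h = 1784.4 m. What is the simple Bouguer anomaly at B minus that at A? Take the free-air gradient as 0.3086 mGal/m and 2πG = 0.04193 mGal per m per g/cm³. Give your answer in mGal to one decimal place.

98.4

Δg_SB(A) = 982541.63 − 982868.28 + 0.3086×1390.2 − 0.04193×2.71×1390.2 = -55.60 mGal
Δg_SB(B) = 982563.18 − 982868.28 + 0.3086×1784.4 − 0.04193×2.71×1784.4 = 42.80 mGal
Difference = 42.80 − (-55.60) = 98.40 mGal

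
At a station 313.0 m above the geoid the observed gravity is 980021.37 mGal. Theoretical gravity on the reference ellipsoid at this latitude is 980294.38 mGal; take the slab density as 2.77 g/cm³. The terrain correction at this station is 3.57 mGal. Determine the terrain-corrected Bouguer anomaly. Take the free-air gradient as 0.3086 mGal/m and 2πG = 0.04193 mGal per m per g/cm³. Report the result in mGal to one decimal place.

-209.2

Free-air correction = 0.3086 × 313.0 = 96.59 mGal
Free-air anomaly = 980021.37 − 980294.38 + (96.59) = -176.42 mGal
Bouguer slab correction = 0.04193 × 2.77 × 313.0 = 36.35 mGal
Simple Bouguer anomaly = -176.42 − (36.35) = -212.77 mGal
Complete Bouguer anomaly = -212.77 + 3.57 = -209.20 mGal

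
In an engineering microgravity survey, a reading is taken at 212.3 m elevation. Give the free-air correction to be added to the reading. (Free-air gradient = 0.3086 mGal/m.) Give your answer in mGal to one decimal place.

Free-air correction = 0.3086 × 212.3 = 65.5 mGal

65.5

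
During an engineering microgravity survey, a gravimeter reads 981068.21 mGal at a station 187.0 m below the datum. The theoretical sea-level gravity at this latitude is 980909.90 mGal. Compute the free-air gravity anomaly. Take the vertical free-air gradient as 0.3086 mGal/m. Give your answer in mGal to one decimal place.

100.6

Free-air correction = 0.3086 × -187.0 = -57.71 mGal
Free-air anomaly = 981068.21 − 980909.90 + (-57.71) = 100.60 mGal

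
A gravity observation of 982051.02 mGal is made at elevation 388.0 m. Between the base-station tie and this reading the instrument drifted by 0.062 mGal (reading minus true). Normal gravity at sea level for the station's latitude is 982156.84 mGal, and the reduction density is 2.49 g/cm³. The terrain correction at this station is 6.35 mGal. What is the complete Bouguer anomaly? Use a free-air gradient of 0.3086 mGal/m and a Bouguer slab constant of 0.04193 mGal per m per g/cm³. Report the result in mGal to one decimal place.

-20.3

Drift-corrected reading = 982051.02 − (0.062) = 982050.958 mGal
Free-air correction = 0.3086 × 388.0 = 119.74 mGal
Free-air anomaly = 982050.958 − 982156.84 + (119.74) = 13.858 mGal
Bouguer slab correction = 0.04193 × 2.49 × 388.0 = 40.51 mGal
Simple Bouguer anomaly = 13.858 − (40.51) = -26.652 mGal
Complete Bouguer anomaly = -26.652 + 6.35 = -20.302 mGal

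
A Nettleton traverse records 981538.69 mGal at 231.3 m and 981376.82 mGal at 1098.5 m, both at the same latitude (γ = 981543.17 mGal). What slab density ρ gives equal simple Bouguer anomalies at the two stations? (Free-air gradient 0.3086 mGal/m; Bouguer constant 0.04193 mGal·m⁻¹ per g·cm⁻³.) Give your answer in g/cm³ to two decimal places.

Δg_obs = 981376.82 − 981538.69 = -161.87 mGal over Δh = 1098.5 − 231.3 = 867.2 m
Equal Bouguer anomalies ⇒ Δg_obs + (0.3086 − 0.04193ρ)·Δh = 0
0.3086 − 0.04193ρ = −Δg_obs/Δh = 0.18666
ρ = (0.3086 − 0.18666) / 0.04193 = 2.91 g/cm³

2.91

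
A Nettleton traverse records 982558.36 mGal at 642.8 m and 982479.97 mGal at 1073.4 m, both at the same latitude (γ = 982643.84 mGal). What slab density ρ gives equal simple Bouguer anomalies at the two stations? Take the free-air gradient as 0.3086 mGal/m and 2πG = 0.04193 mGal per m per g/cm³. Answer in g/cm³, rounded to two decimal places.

3.02

Δg_obs = 982479.97 − 982558.36 = -78.39 mGal over Δh = 1073.4 − 642.8 = 430.6 m
Equal Bouguer anomalies ⇒ Δg_obs + (0.3086 − 0.04193ρ)·Δh = 0
0.3086 − 0.04193ρ = −Δg_obs/Δh = 0.18205
ρ = (0.3086 − 0.18205) / 0.04193 = 3.02 g/cm³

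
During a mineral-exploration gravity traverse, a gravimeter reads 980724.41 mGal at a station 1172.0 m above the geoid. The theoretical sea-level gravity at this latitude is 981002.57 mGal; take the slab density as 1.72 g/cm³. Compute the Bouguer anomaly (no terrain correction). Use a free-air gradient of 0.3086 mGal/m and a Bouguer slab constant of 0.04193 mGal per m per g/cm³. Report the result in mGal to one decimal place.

Free-air correction = 0.3086 × 1172.0 = 361.68 mGal
Free-air anomaly = 980724.41 − 981002.57 + (361.68) = 83.52 mGal
Bouguer slab correction = 0.04193 × 1.72 × 1172.0 = 84.52 mGal
Simple Bouguer anomaly = 83.52 − (84.52) = -1.00 mGal

-1.0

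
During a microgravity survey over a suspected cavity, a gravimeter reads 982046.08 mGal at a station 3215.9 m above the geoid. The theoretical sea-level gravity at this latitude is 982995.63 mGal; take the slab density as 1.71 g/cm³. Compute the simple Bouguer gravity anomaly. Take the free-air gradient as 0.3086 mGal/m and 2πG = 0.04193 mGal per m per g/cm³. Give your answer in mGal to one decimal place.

Free-air correction = 0.3086 × 3215.9 = 992.43 mGal
Free-air anomaly = 982046.08 − 982995.63 + (992.43) = 42.88 mGal
Bouguer slab correction = 0.04193 × 1.71 × 3215.9 = 230.58 mGal
Simple Bouguer anomaly = 42.88 − (230.58) = -187.70 mGal

-187.7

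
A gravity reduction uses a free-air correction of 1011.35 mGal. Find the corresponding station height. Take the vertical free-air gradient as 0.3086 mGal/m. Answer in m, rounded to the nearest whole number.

3277

h = 1011.35 / 0.3086 = 3277.22 m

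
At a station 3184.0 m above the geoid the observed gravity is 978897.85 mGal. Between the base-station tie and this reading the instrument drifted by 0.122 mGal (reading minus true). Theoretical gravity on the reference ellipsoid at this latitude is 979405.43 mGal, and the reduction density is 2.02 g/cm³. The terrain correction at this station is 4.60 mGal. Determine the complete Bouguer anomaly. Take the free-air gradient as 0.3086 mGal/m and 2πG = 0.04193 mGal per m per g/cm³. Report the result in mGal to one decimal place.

209.8

Drift-corrected reading = 978897.85 − (0.122) = 978897.728 mGal
Free-air correction = 0.3086 × 3184.0 = 982.58 mGal
Free-air anomaly = 978897.728 − 979405.43 + (982.58) = 474.878 mGal
Bouguer slab correction = 0.04193 × 2.02 × 3184.0 = 269.68 mGal
Simple Bouguer anomaly = 474.878 − (269.68) = 205.198 mGal
Complete Bouguer anomaly = 205.198 + 4.60 = 209.798 mGal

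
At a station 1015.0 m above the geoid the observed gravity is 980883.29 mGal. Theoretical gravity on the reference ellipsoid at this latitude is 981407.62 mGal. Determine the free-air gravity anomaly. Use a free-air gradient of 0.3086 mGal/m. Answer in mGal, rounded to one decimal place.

-211.1

Free-air correction = 0.3086 × 1015.0 = 313.23 mGal
Free-air anomaly = 980883.29 − 981407.62 + (313.23) = -211.10 mGal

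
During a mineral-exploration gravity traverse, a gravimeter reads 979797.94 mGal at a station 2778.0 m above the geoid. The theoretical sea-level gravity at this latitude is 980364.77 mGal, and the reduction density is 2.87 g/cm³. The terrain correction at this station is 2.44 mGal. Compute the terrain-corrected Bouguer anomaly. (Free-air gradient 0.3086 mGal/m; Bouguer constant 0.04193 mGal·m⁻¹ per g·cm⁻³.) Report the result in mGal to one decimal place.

Free-air correction = 0.3086 × 2778.0 = 857.29 mGal
Free-air anomaly = 979797.94 − 980364.77 + (857.29) = 290.46 mGal
Bouguer slab correction = 0.04193 × 2.87 × 2778.0 = 334.30 mGal
Simple Bouguer anomaly = 290.46 − (334.30) = -43.84 mGal
Complete Bouguer anomaly = -43.84 + 2.44 = -41.40 mGal

-41.4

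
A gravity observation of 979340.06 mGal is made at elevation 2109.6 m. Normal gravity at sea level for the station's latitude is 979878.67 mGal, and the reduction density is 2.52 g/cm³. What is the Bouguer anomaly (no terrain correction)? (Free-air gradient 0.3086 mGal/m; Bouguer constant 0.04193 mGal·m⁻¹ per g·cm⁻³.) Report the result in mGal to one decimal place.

Free-air correction = 0.3086 × 2109.6 = 651.02 mGal
Free-air anomaly = 979340.06 − 979878.67 + (651.02) = 112.41 mGal
Bouguer slab correction = 0.04193 × 2.52 × 2109.6 = 222.91 mGal
Simple Bouguer anomaly = 112.41 − (222.91) = -110.50 mGal

-110.5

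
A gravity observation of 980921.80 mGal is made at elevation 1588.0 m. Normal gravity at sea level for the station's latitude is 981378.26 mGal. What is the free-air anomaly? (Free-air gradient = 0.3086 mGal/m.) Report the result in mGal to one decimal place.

Free-air correction = 0.3086 × 1588.0 = 490.06 mGal
Free-air anomaly = 980921.80 − 981378.26 + (490.06) = 33.60 mGal

33.6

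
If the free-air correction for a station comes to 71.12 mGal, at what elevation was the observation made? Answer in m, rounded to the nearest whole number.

h = 71.12 / 0.3086 = 230.46 m

230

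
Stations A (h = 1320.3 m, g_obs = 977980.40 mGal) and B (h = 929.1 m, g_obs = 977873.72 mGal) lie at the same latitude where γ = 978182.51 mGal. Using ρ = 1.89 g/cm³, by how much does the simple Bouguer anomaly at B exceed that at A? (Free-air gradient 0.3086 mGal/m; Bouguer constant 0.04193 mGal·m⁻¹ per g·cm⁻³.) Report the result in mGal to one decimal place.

-196.4

Δg_SB(A) = 977980.40 − 978182.51 + 0.3086×1320.3 − 0.04193×1.89×1320.3 = 100.70 mGal
Δg_SB(B) = 977873.72 − 978182.51 + 0.3086×929.1 − 0.04193×1.89×929.1 = -95.70 mGal
Difference = -95.70 − (100.70) = -196.40 mGal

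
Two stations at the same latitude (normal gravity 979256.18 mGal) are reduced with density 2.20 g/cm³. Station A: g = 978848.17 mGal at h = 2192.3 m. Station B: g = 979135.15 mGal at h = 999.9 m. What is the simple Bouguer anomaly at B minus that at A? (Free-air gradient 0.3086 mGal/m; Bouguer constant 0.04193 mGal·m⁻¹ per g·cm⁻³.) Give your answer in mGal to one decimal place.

29.0

Δg_SB(A) = 978848.17 − 979256.18 + 0.3086×2192.3 − 0.04193×2.20×2192.3 = 66.30 mGal
Δg_SB(B) = 979135.15 − 979256.18 + 0.3086×999.9 − 0.04193×2.20×999.9 = 95.30 mGal
Difference = 95.30 − (66.30) = 29.00 mGal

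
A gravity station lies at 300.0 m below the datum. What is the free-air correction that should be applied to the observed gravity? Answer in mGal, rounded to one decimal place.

Free-air correction = 0.3086 × -300.0 = -92.6 mGal

-92.6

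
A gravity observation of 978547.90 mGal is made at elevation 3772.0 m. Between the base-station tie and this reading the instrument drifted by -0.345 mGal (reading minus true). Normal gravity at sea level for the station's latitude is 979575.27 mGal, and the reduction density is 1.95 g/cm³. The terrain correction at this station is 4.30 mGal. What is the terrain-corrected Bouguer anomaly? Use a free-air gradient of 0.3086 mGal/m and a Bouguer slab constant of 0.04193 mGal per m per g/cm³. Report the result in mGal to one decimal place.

Drift-corrected reading = 978547.90 − (-0.345) = 978548.245 mGal
Free-air correction = 0.3086 × 3772.0 = 1164.04 mGal
Free-air anomaly = 978548.245 − 979575.27 + (1164.04) = 137.015 mGal
Bouguer slab correction = 0.04193 × 1.95 × 3772.0 = 308.41 mGal
Simple Bouguer anomaly = 137.015 − (308.41) = -171.395 mGal
Complete Bouguer anomaly = -171.395 + 4.30 = -167.095 mGal

-167.1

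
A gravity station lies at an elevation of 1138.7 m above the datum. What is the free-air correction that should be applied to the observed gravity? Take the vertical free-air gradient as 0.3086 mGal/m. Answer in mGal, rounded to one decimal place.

Free-air correction = 0.3086 × 1138.7 = 351.4 mGal

351.4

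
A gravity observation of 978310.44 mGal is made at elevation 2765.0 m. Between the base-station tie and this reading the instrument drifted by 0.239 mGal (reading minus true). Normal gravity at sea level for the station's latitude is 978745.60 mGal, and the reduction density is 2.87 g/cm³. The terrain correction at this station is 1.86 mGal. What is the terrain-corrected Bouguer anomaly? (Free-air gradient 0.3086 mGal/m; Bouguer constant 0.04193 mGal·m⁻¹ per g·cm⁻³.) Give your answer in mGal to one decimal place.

87.0

Drift-corrected reading = 978310.44 − (0.239) = 978310.201 mGal
Free-air correction = 0.3086 × 2765.0 = 853.28 mGal
Free-air anomaly = 978310.201 − 978745.60 + (853.28) = 417.881 mGal
Bouguer slab correction = 0.04193 × 2.87 × 2765.0 = 332.74 mGal
Simple Bouguer anomaly = 417.881 − (332.74) = 85.141 mGal
Complete Bouguer anomaly = 85.141 + 1.86 = 87.001 mGal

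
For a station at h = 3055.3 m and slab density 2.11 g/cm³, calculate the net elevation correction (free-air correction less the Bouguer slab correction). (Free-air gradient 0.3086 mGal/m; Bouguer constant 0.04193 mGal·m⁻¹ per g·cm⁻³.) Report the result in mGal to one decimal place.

Combined gradient = 0.3086 − 0.04193 × 2.11 = 0.2201277 mGal/m
Combined elevation correction = 0.2201277 × 3055.3 = 672.6 mGal

672.6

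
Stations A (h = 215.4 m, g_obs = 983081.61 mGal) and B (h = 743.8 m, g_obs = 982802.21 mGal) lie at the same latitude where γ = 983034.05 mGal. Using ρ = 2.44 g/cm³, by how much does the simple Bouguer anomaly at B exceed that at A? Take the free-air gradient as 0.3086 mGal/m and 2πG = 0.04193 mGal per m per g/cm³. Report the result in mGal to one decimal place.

-170.4

Δg_SB(A) = 983081.61 − 983034.05 + 0.3086×215.4 − 0.04193×2.44×215.4 = 92.00 mGal
Δg_SB(B) = 982802.21 − 983034.05 + 0.3086×743.8 − 0.04193×2.44×743.8 = -78.40 mGal
Difference = -78.40 − (92.00) = -170.40 mGal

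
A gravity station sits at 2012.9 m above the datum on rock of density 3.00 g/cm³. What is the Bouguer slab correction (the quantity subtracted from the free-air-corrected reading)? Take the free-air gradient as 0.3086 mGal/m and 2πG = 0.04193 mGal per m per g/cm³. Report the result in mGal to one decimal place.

Bouguer slab correction = 0.04193 × 3.00 × 2012.9 = 253.2 mGal

253.2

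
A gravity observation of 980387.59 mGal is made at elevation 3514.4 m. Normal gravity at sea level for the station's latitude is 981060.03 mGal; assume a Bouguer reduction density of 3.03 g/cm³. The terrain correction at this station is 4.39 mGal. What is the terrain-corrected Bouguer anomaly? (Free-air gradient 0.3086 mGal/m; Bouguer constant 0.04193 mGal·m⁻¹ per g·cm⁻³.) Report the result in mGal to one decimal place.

Free-air correction = 0.3086 × 3514.4 = 1084.54 mGal
Free-air anomaly = 980387.59 − 981060.03 + (1084.54) = 412.10 mGal
Bouguer slab correction = 0.04193 × 3.03 × 3514.4 = 446.50 mGal
Simple Bouguer anomaly = 412.10 − (446.50) = -34.40 mGal
Complete Bouguer anomaly = -34.40 + 4.39 = -30.01 mGal

-30.0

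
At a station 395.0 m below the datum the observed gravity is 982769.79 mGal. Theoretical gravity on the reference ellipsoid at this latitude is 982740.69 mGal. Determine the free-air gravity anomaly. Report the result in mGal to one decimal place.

Free-air correction = 0.3086 × -395.0 = -121.90 mGal
Free-air anomaly = 982769.79 − 982740.69 + (-121.90) = -92.80 mGal

-92.8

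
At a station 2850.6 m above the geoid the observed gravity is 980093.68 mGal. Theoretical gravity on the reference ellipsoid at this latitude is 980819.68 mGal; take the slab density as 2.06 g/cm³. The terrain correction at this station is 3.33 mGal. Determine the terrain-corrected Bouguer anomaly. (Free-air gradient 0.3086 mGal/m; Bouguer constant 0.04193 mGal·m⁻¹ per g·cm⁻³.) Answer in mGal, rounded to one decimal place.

Free-air correction = 0.3086 × 2850.6 = 879.70 mGal
Free-air anomaly = 980093.68 − 980819.68 + (879.70) = 153.70 mGal
Bouguer slab correction = 0.04193 × 2.06 × 2850.6 = 246.22 mGal
Simple Bouguer anomaly = 153.70 − (246.22) = -92.52 mGal
Complete Bouguer anomaly = -92.52 + 3.33 = -89.19 mGal

-89.2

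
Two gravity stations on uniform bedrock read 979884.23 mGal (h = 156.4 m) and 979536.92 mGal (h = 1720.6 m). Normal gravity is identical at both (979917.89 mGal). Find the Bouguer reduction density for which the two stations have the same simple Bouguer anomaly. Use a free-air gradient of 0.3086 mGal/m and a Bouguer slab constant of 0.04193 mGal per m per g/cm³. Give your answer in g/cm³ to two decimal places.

Δg_obs = 979536.92 − 979884.23 = -347.31 mGal over Δh = 1720.6 − 156.4 = 1564.2 m
Equal Bouguer anomalies ⇒ Δg_obs + (0.3086 − 0.04193ρ)·Δh = 0
0.3086 − 0.04193ρ = −Δg_obs/Δh = 0.22204
ρ = (0.3086 − 0.22204) / 0.04193 = 2.06 g/cm³

2.06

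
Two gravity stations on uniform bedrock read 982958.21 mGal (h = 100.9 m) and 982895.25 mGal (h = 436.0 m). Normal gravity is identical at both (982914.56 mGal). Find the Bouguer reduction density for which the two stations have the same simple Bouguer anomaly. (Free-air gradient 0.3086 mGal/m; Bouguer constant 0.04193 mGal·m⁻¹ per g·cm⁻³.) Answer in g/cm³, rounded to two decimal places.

2.88

Δg_obs = 982895.25 − 982958.21 = -62.96 mGal over Δh = 436.0 − 100.9 = 335.1 m
Equal Bouguer anomalies ⇒ Δg_obs + (0.3086 − 0.04193ρ)·Δh = 0
0.3086 − 0.04193ρ = −Δg_obs/Δh = 0.18788
ρ = (0.3086 − 0.18788) / 0.04193 = 2.88 g/cm³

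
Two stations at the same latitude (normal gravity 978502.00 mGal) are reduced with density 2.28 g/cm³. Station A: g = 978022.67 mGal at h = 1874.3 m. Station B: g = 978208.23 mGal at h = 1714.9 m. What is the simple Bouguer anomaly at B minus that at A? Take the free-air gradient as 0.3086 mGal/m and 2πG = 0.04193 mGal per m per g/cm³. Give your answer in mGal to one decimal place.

151.6

Δg_SB(A) = 978022.67 − 978502.00 + 0.3086×1874.3 − 0.04193×2.28×1874.3 = -80.10 mGal
Δg_SB(B) = 978208.23 − 978502.00 + 0.3086×1714.9 − 0.04193×2.28×1714.9 = 71.50 mGal
Difference = 71.50 − (-80.10) = 151.60 mGal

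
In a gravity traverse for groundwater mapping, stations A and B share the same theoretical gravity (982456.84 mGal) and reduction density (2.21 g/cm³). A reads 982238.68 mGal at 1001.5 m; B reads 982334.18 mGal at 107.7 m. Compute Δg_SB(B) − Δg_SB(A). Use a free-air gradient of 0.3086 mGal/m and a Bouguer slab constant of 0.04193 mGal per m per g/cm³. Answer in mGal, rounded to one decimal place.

Δg_SB(A) = 982238.68 − 982456.84 + 0.3086×1001.5 − 0.04193×2.21×1001.5 = -1.90 mGal
Δg_SB(B) = 982334.18 − 982456.84 + 0.3086×107.7 − 0.04193×2.21×107.7 = -99.40 mGal
Difference = -99.40 − (-1.90) = -97.50 mGal

-97.5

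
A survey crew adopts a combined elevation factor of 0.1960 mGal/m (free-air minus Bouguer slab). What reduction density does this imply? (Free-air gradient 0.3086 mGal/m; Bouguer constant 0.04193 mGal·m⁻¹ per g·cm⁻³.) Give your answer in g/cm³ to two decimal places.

0.1960 = 0.3086 − 0.04193 × ρ
ρ = (0.3086 − 0.1960) / 0.04193 = 2.69 g/cm³

2.69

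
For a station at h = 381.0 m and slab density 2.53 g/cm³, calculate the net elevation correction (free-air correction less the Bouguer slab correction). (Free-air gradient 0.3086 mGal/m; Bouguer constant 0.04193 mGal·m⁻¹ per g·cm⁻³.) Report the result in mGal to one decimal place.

Combined gradient = 0.3086 − 0.04193 × 2.53 = 0.2025171 mGal/m
Combined elevation correction = 0.2025171 × 381.0 = 77.2 mGal

77.2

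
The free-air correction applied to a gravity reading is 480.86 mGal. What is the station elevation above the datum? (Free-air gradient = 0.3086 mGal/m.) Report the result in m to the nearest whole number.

h = 480.86 / 0.3086 = 1558.20 m

1558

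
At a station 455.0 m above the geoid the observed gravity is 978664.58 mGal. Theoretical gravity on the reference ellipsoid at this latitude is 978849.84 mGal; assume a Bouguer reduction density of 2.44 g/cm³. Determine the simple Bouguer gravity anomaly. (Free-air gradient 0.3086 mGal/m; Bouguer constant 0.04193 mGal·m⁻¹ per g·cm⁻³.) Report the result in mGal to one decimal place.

-91.4

Free-air correction = 0.3086 × 455.0 = 140.41 mGal
Free-air anomaly = 978664.58 − 978849.84 + (140.41) = -44.85 mGal
Bouguer slab correction = 0.04193 × 2.44 × 455.0 = 46.55 mGal
Simple Bouguer anomaly = -44.85 − (46.55) = -91.40 mGal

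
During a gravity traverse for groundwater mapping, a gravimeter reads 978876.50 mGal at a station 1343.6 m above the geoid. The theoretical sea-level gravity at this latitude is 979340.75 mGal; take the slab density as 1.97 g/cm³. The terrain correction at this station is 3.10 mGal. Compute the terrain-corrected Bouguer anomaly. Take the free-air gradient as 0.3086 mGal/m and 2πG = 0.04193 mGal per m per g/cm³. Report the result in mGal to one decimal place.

-157.5

Free-air correction = 0.3086 × 1343.6 = 414.63 mGal
Free-air anomaly = 978876.50 − 979340.75 + (414.63) = -49.62 mGal
Bouguer slab correction = 0.04193 × 1.97 × 1343.6 = 110.98 mGal
Simple Bouguer anomaly = -49.62 − (110.98) = -160.60 mGal
Complete Bouguer anomaly = -160.60 + 3.10 = -157.50 mGal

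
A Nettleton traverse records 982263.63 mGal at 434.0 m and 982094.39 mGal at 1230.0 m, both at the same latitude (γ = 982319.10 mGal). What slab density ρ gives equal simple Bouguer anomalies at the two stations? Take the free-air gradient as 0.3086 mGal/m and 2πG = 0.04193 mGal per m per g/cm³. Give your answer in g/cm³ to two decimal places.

2.29

Δg_obs = 982094.39 − 982263.63 = -169.24 mGal over Δh = 1230.0 − 434.0 = 796.0 m
Equal Bouguer anomalies ⇒ Δg_obs + (0.3086 − 0.04193ρ)·Δh = 0
0.3086 − 0.04193ρ = −Δg_obs/Δh = 0.21261
ρ = (0.3086 − 0.21261) / 0.04193 = 2.29 g/cm³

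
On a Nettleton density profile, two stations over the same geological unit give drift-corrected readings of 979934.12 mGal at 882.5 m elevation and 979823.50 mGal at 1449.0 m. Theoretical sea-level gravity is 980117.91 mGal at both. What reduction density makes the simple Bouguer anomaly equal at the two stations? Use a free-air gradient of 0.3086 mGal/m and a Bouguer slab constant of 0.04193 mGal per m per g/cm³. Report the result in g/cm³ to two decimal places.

Δg_obs = 979823.50 − 979934.12 = -110.62 mGal over Δh = 1449.0 − 882.5 = 566.5 m
Equal Bouguer anomalies ⇒ Δg_obs + (0.3086 − 0.04193ρ)·Δh = 0
0.3086 − 0.04193ρ = −Δg_obs/Δh = 0.19527
ρ = (0.3086 − 0.19527) / 0.04193 = 2.70 g/cm³

2.70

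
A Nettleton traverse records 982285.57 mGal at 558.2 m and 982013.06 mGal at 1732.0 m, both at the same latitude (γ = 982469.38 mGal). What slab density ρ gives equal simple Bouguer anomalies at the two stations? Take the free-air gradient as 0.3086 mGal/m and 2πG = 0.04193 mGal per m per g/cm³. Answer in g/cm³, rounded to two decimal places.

1.82

Δg_obs = 982013.06 − 982285.57 = -272.51 mGal over Δh = 1732.0 − 558.2 = 1173.8 m
Equal Bouguer anomalies ⇒ Δg_obs + (0.3086 − 0.04193ρ)·Δh = 0
0.3086 − 0.04193ρ = −Δg_obs/Δh = 0.23216
ρ = (0.3086 − 0.23216) / 0.04193 = 1.82 g/cm³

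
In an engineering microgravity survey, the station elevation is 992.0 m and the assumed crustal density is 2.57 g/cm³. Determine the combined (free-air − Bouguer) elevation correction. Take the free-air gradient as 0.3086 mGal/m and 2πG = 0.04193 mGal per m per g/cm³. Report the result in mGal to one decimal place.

199.2

Combined gradient = 0.3086 − 0.04193 × 2.57 = 0.2008399 mGal/m
Combined elevation correction = 0.2008399 × 992.0 = 199.2 mGal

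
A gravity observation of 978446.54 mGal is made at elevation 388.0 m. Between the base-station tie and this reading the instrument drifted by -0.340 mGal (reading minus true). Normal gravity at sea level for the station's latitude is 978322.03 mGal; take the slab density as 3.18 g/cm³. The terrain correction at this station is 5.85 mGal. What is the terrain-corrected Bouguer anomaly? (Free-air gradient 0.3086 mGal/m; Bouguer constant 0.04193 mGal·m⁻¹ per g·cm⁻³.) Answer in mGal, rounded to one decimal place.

Drift-corrected reading = 978446.54 − (-0.340) = 978446.880 mGal
Free-air correction = 0.3086 × 388.0 = 119.74 mGal
Free-air anomaly = 978446.880 − 978322.03 + (119.74) = 244.590 mGal
Bouguer slab correction = 0.04193 × 3.18 × 388.0 = 51.73 mGal
Simple Bouguer anomaly = 244.590 − (51.73) = 192.860 mGal
Complete Bouguer anomaly = 192.860 + 5.85 = 198.710 mGal

198.7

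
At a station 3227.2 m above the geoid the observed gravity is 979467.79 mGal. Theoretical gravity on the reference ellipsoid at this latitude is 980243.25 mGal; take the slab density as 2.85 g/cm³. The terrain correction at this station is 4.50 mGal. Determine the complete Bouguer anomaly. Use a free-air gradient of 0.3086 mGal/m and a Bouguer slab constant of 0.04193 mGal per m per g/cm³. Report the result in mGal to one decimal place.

Free-air correction = 0.3086 × 3227.2 = 995.91 mGal
Free-air anomaly = 979467.79 − 980243.25 + (995.91) = 220.45 mGal
Bouguer slab correction = 0.04193 × 2.85 × 3227.2 = 385.65 mGal
Simple Bouguer anomaly = 220.45 − (385.65) = -165.20 mGal
Complete Bouguer anomaly = -165.20 + 4.50 = -160.70 mGal

-160.7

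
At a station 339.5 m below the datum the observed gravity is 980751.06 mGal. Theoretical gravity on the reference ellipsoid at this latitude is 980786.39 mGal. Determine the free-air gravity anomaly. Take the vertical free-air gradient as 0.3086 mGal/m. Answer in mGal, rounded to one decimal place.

-140.1

Free-air correction = 0.3086 × -339.5 = -104.77 mGal
Free-air anomaly = 980751.06 − 980786.39 + (-104.77) = -140.10 mGal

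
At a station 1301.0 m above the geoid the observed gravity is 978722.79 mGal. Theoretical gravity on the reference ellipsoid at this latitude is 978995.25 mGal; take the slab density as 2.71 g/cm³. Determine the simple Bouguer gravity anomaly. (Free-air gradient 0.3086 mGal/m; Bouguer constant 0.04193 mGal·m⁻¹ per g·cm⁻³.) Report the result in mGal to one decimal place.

-18.8

Free-air correction = 0.3086 × 1301.0 = 401.49 mGal
Free-air anomaly = 978722.79 − 978995.25 + (401.49) = 129.03 mGal
Bouguer slab correction = 0.04193 × 2.71 × 1301.0 = 147.83 mGal
Simple Bouguer anomaly = 129.03 − (147.83) = -18.80 mGal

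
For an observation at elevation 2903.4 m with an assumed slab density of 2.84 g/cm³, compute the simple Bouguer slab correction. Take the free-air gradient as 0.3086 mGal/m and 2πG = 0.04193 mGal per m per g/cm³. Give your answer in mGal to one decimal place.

345.7

Bouguer slab correction = 0.04193 × 2.84 × 2903.4 = 345.7 mGal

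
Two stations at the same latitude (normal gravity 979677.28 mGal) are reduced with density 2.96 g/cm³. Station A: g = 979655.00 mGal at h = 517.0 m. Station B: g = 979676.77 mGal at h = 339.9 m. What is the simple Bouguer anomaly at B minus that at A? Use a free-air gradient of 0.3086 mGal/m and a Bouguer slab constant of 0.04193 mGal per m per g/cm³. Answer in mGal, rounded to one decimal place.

-10.9

Δg_SB(A) = 979655.00 − 979677.28 + 0.3086×517.0 − 0.04193×2.96×517.0 = 73.10 mGal
Δg_SB(B) = 979676.77 − 979677.28 + 0.3086×339.9 − 0.04193×2.96×339.9 = 62.20 mGal
Difference = 62.20 − (73.10) = -10.90 mGal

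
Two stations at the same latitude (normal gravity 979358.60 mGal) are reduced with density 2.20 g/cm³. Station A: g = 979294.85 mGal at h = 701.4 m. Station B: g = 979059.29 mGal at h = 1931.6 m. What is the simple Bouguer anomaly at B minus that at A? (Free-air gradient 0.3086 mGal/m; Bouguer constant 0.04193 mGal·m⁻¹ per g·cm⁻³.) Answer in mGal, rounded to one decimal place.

30.6

Δg_SB(A) = 979294.85 − 979358.60 + 0.3086×701.4 − 0.04193×2.20×701.4 = 88.00 mGal
Δg_SB(B) = 979059.29 − 979358.60 + 0.3086×1931.6 − 0.04193×2.20×1931.6 = 118.60 mGal
Difference = 118.60 − (88.00) = 30.60 mGal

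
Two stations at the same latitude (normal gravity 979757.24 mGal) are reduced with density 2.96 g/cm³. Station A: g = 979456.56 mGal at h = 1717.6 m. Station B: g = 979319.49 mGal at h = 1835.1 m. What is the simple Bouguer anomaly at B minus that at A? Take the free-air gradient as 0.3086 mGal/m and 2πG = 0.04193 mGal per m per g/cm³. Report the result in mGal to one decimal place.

-115.4

Δg_SB(A) = 979456.56 − 979757.24 + 0.3086×1717.6 − 0.04193×2.96×1717.6 = 16.20 mGal
Δg_SB(B) = 979319.49 − 979757.24 + 0.3086×1835.1 − 0.04193×2.96×1835.1 = -99.20 mGal
Difference = -99.20 − (16.20) = -115.40 mGal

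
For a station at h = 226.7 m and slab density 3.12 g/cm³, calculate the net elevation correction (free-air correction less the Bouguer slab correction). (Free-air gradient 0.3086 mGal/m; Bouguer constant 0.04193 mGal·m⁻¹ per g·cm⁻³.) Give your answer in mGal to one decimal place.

Combined gradient = 0.3086 − 0.04193 × 3.12 = 0.1777784 mGal/m
Combined elevation correction = 0.1777784 × 226.7 = 40.3 mGal

40.3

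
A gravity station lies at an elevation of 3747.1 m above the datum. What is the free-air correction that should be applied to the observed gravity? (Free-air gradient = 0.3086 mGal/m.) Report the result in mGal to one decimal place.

1156.4

Free-air correction = 0.3086 × 3747.1 = 1156.4 mGal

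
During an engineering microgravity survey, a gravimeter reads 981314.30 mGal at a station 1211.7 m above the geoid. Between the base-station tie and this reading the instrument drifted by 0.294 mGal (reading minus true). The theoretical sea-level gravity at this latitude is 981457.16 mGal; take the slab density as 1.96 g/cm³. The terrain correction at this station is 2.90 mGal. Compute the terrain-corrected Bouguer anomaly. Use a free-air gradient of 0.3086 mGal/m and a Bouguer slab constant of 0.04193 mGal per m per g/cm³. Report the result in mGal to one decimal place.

134.1

Drift-corrected reading = 981314.30 − (0.294) = 981314.006 mGal
Free-air correction = 0.3086 × 1211.7 = 373.93 mGal
Free-air anomaly = 981314.006 − 981457.16 + (373.93) = 230.776 mGal
Bouguer slab correction = 0.04193 × 1.96 × 1211.7 = 99.58 mGal
Simple Bouguer anomaly = 230.776 − (99.58) = 131.196 mGal
Complete Bouguer anomaly = 131.196 + 2.90 = 134.096 mGal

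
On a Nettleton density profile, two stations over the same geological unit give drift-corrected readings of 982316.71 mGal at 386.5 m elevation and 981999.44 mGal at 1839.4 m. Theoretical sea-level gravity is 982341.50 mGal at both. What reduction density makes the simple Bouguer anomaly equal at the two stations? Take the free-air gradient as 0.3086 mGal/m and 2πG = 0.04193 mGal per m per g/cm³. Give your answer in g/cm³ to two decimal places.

2.15

Δg_obs = 981999.44 − 982316.71 = -317.27 mGal over Δh = 1839.4 − 386.5 = 1452.9 m
Equal Bouguer anomalies ⇒ Δg_obs + (0.3086 − 0.04193ρ)·Δh = 0
0.3086 − 0.04193ρ = −Δg_obs/Δh = 0.21837
ρ = (0.3086 − 0.21837) / 0.04193 = 2.15 g/cm³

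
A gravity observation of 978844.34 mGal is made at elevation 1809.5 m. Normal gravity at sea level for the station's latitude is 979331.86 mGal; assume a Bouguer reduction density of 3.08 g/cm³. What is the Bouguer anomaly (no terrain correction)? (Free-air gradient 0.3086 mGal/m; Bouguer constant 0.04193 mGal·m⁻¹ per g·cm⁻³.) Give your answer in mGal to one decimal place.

-162.8

Free-air correction = 0.3086 × 1809.5 = 558.41 mGal
Free-air anomaly = 978844.34 − 979331.86 + (558.41) = 70.89 mGal
Bouguer slab correction = 0.04193 × 3.08 × 1809.5 = 233.69 mGal
Simple Bouguer anomaly = 70.89 − (233.69) = -162.80 mGal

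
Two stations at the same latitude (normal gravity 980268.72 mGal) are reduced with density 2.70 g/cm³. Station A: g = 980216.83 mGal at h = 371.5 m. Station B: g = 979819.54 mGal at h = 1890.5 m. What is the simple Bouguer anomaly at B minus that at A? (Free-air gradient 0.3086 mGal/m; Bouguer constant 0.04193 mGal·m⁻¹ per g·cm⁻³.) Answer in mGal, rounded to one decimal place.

Δg_SB(A) = 980216.83 − 980268.72 + 0.3086×371.5 − 0.04193×2.70×371.5 = 20.70 mGal
Δg_SB(B) = 979819.54 − 980268.72 + 0.3086×1890.5 − 0.04193×2.70×1890.5 = -79.80 mGal
Difference = -79.80 − (20.70) = -100.50 mGal

-100.5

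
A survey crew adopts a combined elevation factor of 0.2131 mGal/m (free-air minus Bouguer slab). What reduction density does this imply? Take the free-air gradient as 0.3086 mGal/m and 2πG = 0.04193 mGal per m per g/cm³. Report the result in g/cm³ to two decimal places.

2.28

0.2131 = 0.3086 − 0.04193 × ρ
ρ = (0.3086 − 0.2131) / 0.04193 = 2.28 g/cm³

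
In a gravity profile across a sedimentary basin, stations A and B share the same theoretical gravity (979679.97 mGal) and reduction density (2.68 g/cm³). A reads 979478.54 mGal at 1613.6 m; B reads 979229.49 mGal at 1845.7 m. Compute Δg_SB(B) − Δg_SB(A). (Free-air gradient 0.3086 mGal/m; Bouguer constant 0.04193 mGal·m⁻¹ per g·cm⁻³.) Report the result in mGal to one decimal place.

-203.5

Δg_SB(A) = 979478.54 − 979679.97 + 0.3086×1613.6 − 0.04193×2.68×1613.6 = 115.20 mGal
Δg_SB(B) = 979229.49 − 979679.97 + 0.3086×1845.7 − 0.04193×2.68×1845.7 = -88.30 mGal
Difference = -88.30 − (115.20) = -203.50 mGal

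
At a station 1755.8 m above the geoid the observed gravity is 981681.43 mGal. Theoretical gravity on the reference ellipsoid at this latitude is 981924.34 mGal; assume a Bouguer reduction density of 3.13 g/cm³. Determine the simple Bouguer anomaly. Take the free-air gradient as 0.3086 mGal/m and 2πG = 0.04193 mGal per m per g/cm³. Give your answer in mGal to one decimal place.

68.5

Free-air correction = 0.3086 × 1755.8 = 541.84 mGal
Free-air anomaly = 981681.43 − 981924.34 + (541.84) = 298.93 mGal
Bouguer slab correction = 0.04193 × 3.13 × 1755.8 = 230.43 mGal
Simple Bouguer anomaly = 298.93 − (230.43) = 68.50 mGal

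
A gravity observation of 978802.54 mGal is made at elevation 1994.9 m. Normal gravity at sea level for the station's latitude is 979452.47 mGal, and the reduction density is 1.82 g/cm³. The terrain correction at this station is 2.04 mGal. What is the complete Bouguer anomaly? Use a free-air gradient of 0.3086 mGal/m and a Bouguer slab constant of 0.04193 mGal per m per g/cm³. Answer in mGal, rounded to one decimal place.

Free-air correction = 0.3086 × 1994.9 = 615.63 mGal
Free-air anomaly = 978802.54 − 979452.47 + (615.63) = -34.30 mGal
Bouguer slab correction = 0.04193 × 1.82 × 1994.9 = 152.24 mGal
Simple Bouguer anomaly = -34.30 − (152.24) = -186.54 mGal
Complete Bouguer anomaly = -186.54 + 2.04 = -184.50 mGal

-184.5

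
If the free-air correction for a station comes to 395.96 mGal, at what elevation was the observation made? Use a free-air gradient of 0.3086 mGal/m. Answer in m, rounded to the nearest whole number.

h = 395.96 / 0.3086 = 1283.08 m

1283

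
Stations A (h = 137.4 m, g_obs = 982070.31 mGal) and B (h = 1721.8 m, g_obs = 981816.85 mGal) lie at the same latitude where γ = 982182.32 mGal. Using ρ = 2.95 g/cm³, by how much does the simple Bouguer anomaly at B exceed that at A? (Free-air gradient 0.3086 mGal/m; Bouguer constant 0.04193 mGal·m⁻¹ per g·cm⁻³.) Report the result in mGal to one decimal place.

39.5

Δg_SB(A) = 982070.31 − 982182.32 + 0.3086×137.4 − 0.04193×2.95×137.4 = -86.60 mGal
Δg_SB(B) = 981816.85 − 982182.32 + 0.3086×1721.8 − 0.04193×2.95×1721.8 = -47.10 mGal
Difference = -47.10 − (-86.60) = 39.50 mGal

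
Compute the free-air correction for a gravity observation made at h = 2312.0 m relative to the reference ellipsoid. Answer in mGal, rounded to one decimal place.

Free-air correction = 0.3086 × 2312.0 = 713.5 mGal

713.5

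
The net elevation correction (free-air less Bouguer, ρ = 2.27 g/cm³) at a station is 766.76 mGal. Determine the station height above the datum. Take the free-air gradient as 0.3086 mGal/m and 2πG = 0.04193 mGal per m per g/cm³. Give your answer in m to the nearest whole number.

Combined gradient = 0.3086 − 0.04193 × 2.27 = 0.2134189 mGal/m
h = 766.76 / 0.2134189 = 3592.75 m

3593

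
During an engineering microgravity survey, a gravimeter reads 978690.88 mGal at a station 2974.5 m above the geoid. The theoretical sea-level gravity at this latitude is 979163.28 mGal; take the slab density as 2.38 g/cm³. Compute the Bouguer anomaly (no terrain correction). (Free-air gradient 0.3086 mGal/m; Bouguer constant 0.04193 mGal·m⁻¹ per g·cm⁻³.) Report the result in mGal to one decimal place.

148.7

Free-air correction = 0.3086 × 2974.5 = 917.93 mGal
Free-air anomaly = 978690.88 − 979163.28 + (917.93) = 445.53 mGal
Bouguer slab correction = 0.04193 × 2.38 × 2974.5 = 296.84 mGal
Simple Bouguer anomaly = 445.53 − (296.84) = 148.69 mGal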